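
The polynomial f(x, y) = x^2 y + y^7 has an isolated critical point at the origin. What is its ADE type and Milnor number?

Type D_8, Milnor number mu = 8.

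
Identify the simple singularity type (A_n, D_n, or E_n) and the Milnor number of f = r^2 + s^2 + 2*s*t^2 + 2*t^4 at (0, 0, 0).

Type A_3, Milnor number mu = 3.

The Hessian of f at 0 is [[2, 0, 0], [0, 0, 0], [0, 0, 2]] with rank 2, so corank 1. A Groebner basis of the Jacobian ideal J(f) in C{s,t,r} is {s^2, s*t, s + t^2, r}; counting standard monomials gives mu = 3. Corank 1: A-series; mu = 3 gives A_3.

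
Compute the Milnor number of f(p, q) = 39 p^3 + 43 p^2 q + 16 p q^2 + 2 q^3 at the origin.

4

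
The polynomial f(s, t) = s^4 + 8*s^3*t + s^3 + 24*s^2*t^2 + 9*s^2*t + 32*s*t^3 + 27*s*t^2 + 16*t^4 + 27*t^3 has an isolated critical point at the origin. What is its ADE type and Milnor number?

Type E_6, Milnor number mu = 6.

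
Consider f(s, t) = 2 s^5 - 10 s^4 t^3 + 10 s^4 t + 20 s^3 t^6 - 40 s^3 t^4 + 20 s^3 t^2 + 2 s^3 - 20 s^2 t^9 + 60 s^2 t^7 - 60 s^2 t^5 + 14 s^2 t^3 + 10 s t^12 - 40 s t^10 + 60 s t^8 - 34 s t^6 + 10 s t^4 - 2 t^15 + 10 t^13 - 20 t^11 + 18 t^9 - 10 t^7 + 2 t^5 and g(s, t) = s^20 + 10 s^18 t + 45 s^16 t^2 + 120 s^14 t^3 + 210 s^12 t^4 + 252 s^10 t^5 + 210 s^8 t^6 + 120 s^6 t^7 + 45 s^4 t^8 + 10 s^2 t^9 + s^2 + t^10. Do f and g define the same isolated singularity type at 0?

The Hessian of f at 0 is [[0, 0], [0, 0]] with rank 0, so corank 2. A Groebner basis of the Jacobian ideal J(f) in C{s,t} is {-s^2/2 + s*t^3, 2*s^2 + t^4, s^3, s^2*t}; counting standard monomials gives mu = 8. Corank 2; j^3 = 2*s^3 is a perfect cube, so E-series; the 5-jet and mu = 8 give E_8. The Hessian of g at 0 is [[2, 0], [0, 0]] with rank 1, so corank 1. A Groebner basis of the Jacobian ideal J(g) in C{s,t} is {t^9, s}; counting standard monomials gives mu = 9. Corank 1: A-series; mu = 9 gives A_9. f is E_8 but g is A_9, hence not right-equivalent.

No.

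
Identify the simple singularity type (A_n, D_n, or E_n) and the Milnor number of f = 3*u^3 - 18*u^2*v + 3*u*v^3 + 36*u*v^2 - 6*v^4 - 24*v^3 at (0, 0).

Type E_7, Milnor number mu = 7.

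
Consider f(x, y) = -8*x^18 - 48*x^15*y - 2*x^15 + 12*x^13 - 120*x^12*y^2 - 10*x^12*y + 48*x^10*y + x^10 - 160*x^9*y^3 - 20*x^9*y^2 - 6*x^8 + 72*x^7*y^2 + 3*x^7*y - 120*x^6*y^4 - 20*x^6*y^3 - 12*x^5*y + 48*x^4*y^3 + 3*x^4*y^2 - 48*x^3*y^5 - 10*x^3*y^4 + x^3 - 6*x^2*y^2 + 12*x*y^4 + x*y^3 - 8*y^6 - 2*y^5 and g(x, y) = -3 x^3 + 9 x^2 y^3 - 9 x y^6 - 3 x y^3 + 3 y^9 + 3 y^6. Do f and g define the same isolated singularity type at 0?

The Hessian of f at 0 is [[0, 0], [0, 0]] with rank 0, so corank 2. A Groebner basis of the Jacobian ideal J(f) in C{x,y} is {-x^2/4 + y^4 - y^3/12, x^3, x^2*y + x^2/12 + y^3/36, -x^2/2 + x*y^2 - y^3/6}; counting standard monomials gives mu = 7. Corank 2; j^3 = x^3 is a perfect cube, so E-series; the 4-jet and mu = 7 give E_7. The Hessian of g at 0 is [[0, 0], [0, 0]] with rank 0, so corank 2. A Groebner basis of the Jacobian ideal J(g) in C{x,y} is {x^3, x*y^2, 3*x^2 + y^3}; counting standard monomials gives mu = 7. Corank 2; j^3 = -3*x^3 is a perfect cube, so E-series; the 4-jet and mu = 7 give E_7. Both have type E_7, hence right-equivalent.

Yes.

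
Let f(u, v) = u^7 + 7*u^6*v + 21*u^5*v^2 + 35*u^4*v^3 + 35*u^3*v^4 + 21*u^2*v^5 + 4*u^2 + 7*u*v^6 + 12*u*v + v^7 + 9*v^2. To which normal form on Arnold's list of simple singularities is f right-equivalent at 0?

The Hessian of f at 0 has rank 1. Corank 1: A-series; mu = 6 gives A_6.

A_{6}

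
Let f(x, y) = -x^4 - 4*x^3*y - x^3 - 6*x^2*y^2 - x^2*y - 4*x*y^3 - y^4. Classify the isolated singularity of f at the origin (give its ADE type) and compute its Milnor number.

Type D_5, Milnor number mu = 5.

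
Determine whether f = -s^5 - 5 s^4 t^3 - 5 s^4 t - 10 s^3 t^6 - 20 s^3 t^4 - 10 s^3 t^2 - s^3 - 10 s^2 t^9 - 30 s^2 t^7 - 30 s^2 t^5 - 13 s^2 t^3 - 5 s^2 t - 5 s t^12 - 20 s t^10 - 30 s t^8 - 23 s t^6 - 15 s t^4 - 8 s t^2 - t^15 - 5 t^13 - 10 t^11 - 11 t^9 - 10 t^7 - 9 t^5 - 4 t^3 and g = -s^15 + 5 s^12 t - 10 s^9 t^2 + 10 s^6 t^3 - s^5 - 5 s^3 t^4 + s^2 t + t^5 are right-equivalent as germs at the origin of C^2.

Yes.

The Hessian of f at 0 has rank 0. Corank 2; j^3 = -(s + t)*(s + 2*t)^2 has shape L^2 M (L != M), so D-series; mu = 6 gives D_6. The Hessian of g at 0 has rank 0. Corank 2; j^3 = s^2*t has shape L^2 M (L != M), so D-series; mu = 6 gives D_6. Both have type D_6, hence right-equivalent.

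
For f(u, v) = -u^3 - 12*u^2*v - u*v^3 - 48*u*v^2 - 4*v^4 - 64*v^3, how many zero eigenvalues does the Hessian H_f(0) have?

Hessian at 0 has rank 0.

2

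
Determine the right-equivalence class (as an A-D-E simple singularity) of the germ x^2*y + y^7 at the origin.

D_{8}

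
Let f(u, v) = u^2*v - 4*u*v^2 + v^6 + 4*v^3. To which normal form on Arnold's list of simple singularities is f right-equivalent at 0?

D_7

The Hessian of f at 0 has rank 0. Corank 2; j^3 = v*(u - 2*v)^2 has shape L^2 M (L != M), so D-series; mu = 7 gives D_7.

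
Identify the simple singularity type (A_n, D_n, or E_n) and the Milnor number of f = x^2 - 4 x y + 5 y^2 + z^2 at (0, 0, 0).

The Hessian of f at 0 has rank 3. Corank 0: nondegenerate Morse point, so A_1.

Type A1, Milnor number mu = 1.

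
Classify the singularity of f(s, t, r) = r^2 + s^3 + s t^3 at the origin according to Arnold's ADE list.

E7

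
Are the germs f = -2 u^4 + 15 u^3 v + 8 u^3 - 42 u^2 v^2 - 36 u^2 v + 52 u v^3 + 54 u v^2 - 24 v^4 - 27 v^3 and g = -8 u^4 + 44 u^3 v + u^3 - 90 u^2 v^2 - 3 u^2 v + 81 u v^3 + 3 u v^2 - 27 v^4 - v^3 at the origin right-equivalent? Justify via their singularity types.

Yes.

The Hessian of f at 0 has rank 0. Corank 2; j^3 = (2*u - 3*v)^3 is a perfect cube, so E-series; the 4-jet and mu = 7 give E_7. The Hessian of g at 0 has rank 0. Corank 2; j^3 = (u - v)^3 is a perfect cube, so E-series; the 4-jet and mu = 7 give E_7. Both have type E_7, hence right-equivalent.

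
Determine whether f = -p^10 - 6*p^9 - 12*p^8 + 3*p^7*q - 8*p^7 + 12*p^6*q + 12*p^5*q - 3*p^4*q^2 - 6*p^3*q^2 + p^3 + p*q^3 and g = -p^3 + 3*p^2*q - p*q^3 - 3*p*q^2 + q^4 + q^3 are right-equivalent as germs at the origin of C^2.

The Hessian of f at 0 has rank 0. Corank 2; j^3 = p^3 is a perfect cube, so E-series; the 4-jet and mu = 7 give E_7. The Hessian of g at 0 has rank 0. Corank 2; j^3 = -(p - q)^3 is a perfect cube, so E-series; the 4-jet and mu = 7 give E_7. Both have type E_7, hence right-equivalent.

Yes.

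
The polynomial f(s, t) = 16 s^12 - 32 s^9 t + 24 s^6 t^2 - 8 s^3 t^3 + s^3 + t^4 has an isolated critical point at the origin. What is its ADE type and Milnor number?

Type E_6, Milnor number mu = 6.

The Hessian of f at 0 is [[0, 0], [0, 0]] with rank 0, so corank 2. A Groebner basis of the Jacobian ideal J(f) in C{s,t} is {t^3, s^2}; counting standard monomials gives mu = 6. Corank 2; j^3 = s^3 is a perfect cube, so E-series; the 4-jet and mu = 6 give E_6.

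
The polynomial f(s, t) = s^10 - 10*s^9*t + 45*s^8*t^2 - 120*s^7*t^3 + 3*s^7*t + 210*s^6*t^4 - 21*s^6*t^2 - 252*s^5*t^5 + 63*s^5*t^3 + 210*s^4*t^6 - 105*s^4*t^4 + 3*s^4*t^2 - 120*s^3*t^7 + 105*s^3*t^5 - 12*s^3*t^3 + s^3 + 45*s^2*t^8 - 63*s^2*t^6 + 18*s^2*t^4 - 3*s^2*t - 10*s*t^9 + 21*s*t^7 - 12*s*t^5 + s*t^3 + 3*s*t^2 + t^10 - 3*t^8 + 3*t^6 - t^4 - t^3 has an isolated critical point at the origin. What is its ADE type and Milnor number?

Type E7, Milnor number mu = 7.

The Hessian of f at 0 is [[0, 0], [0, 0]] with rank 0, so corank 2. A Groebner basis of the Jacobian ideal J(f) in C{s,t} is {s^3 - 3*s^2*t - 6*s^2 + 12*s*t - 6*t^2, 3*s^2 + s*t^2 - 6*s*t + 3*t^2, 3*s^2 - 6*s*t + t^3 + 3*t^2}; counting standard monomials gives mu = 7. Corank 2; j^3 = (s - t)^3 is a perfect cube, so E-series; the 4-jet and mu = 7 give E_7.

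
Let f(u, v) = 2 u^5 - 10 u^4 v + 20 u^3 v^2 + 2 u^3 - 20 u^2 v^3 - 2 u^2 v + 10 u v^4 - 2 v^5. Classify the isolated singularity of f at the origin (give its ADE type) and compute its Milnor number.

The Hessian of f at 0 has rank 0. Corank 2; j^3 = 2*u^2*(u - v) has shape L^2 M (L != M), so D-series; mu = 6 gives D_6.

Type D6, Milnor number mu = 6.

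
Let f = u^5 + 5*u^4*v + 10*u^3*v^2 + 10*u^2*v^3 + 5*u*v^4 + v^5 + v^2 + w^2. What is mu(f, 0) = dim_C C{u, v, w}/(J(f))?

4

The Hessian of f at 0 is [[0, 0, 0], [0, 2, 0], [0, 0, 2]] with rank 2, so corank 1. A Groebner basis of the Jacobian ideal J(f) in C{u,v,w} is {u^4, v, w}; counting standard monomials gives mu = 4. Corank 1: A-series; mu = 4 gives A_4.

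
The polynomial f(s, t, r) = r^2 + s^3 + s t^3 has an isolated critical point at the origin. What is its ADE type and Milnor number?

Type E_{7}, Milnor number mu = 7.

The Hessian of f at 0 is [[0, 0, 0], [0, 0, 0], [0, 0, 2]] with rank 1, so corank 2. A Groebner basis of the Jacobian ideal J(f) in C{s,t,r} is {s^3, s*t^2, 3*s^2 + t^3, r}; counting standard monomials gives mu = 7. Corank 2; j^3 = s^3 is a perfect cube, so E-series; the 4-jet and mu = 7 give E_7.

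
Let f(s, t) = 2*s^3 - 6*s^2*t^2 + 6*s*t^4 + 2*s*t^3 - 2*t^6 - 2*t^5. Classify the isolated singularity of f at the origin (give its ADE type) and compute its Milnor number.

Type E_{7}, Milnor number mu = 7.

The Hessian of f at 0 has rank 0. Corank 2; j^3 = 2*s^3 is a perfect cube, so E-series; the 4-jet and mu = 7 give E_7.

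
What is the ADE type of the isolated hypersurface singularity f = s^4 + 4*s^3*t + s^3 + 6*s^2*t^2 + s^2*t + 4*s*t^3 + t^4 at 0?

The Hessian of f at 0 has rank 0. Corank 2; j^3 = s^2*(s + t) has shape L^2 M (L != M), so D-series; mu = 5 gives D_5.

D_{5}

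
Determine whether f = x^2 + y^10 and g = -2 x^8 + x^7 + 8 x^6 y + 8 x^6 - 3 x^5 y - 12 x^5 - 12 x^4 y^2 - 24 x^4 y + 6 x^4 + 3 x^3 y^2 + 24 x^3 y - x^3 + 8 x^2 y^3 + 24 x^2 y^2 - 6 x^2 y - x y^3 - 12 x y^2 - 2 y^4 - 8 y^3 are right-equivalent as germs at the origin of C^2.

No.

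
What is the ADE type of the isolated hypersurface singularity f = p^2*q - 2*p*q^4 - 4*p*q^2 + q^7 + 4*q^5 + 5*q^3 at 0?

The Hessian of f at 0 has rank 0. Corank 2; j^3 = q*(p^2 - 4*p*q + 5*q^2) splits into three distinct lines over C (the quadratic factor has nonzero discriminant), so D_4.

D_4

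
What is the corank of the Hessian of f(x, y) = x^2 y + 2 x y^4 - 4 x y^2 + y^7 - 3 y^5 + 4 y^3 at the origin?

Hessian at 0 has rank 0.

2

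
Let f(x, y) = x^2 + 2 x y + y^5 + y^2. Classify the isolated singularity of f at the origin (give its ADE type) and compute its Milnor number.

The Hessian of f at 0 is [[2, 2], [2, 2]] with rank 1, so corank 1. A Groebner basis of the Jacobian ideal J(f) in C{x,y} is {y^4, x + y}; counting standard monomials gives mu = 4. Corank 1: A-series; mu = 4 gives A_4.

Type A4, Milnor number mu = 4.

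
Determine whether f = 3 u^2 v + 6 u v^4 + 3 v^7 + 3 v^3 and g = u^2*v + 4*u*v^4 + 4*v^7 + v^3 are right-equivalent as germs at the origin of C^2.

The Hessian of f at 0 has rank 0. Corank 2; j^3 = 3*v*(u^2 + v^2) splits into three distinct lines over C (the quadratic factor has nonzero discriminant), so D_4. The Hessian of g at 0 has rank 0. Corank 2; j^3 = v*(u^2 + v^2) splits into three distinct lines over C (the quadratic factor has nonzero discriminant), so D_4. Both have type D_4, hence right-equivalent.

Yes.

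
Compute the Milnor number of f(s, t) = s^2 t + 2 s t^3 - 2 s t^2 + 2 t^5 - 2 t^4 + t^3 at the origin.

6

The Hessian of f at 0 has rank 0. Corank 2; j^3 = t*(s - t)^2 has shape L^2 M (L != M), so D-series; mu = 6 gives D_6.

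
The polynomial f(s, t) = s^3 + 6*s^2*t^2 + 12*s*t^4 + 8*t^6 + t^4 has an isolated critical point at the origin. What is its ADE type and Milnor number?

Type E_{6}, Milnor number mu = 6.

The Hessian of f at 0 is [[0, 0], [0, 0]] with rank 0, so corank 2. A Groebner basis of the Jacobian ideal J(f) in C{s,t} is {s^3, s^2*t, s^2/4 + s*t^2, t^3}; counting standard monomials gives mu = 6. Corank 2; j^3 = s^3 is a perfect cube, so E-series; the 4-jet and mu = 6 give E_6.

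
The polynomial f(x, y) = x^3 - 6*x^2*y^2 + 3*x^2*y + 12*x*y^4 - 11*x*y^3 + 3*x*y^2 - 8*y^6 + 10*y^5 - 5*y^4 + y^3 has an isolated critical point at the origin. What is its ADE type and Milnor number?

The Hessian of f at 0 has rank 0. Corank 2; j^3 = (x + y)^3 is a perfect cube, so E-series; the 4-jet and mu = 7 give E_7.

Type E_{7}, Milnor number mu = 7.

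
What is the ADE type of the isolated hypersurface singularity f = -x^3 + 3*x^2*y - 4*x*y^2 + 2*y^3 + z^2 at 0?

The Hessian of f at 0 has rank 1. Corank 2; j^3 = -(x - y)*(x^2 - 2*x*y + 2*y^2) splits into three distinct lines over C (the quadratic factor has nonzero discriminant), so D_4.

D4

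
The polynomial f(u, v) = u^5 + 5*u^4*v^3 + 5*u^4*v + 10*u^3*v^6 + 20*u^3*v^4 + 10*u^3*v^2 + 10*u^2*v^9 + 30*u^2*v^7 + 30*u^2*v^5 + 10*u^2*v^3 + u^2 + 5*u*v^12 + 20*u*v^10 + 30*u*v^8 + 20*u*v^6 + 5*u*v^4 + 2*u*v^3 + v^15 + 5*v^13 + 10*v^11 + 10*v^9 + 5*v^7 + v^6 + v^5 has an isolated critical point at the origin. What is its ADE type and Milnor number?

Type A_{4}, Milnor number mu = 4.

The Hessian of f at 0 is [[2, 0], [0, 0]] with rank 1, so corank 1. A Groebner basis of the Jacobian ideal J(f) in C{u,v} is {u + v^3, u^2, u*v}; counting standard monomials gives mu = 4. Corank 1: A-series; mu = 4 gives A_4.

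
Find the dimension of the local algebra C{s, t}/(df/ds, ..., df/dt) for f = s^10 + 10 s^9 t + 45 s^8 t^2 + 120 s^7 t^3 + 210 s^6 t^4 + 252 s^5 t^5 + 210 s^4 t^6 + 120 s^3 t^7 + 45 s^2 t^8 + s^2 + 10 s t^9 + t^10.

9

The Hessian of f at 0 has rank 1. Corank 1: A-series; mu = 9 gives A_9.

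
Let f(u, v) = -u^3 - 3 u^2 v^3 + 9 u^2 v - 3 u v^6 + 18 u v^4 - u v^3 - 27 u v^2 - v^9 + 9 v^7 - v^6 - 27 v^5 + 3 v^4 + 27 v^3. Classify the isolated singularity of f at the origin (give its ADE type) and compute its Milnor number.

The Hessian of f at 0 has rank 0. Corank 2; j^3 = -(u - 3*v)^3 is a perfect cube, so E-series; the 4-jet and mu = 7 give E_7.

Type E_7, Milnor number mu = 7.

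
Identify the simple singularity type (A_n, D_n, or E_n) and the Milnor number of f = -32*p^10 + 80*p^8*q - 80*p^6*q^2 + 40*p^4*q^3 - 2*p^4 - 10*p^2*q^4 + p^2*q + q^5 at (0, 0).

Type D6, Milnor number mu = 6.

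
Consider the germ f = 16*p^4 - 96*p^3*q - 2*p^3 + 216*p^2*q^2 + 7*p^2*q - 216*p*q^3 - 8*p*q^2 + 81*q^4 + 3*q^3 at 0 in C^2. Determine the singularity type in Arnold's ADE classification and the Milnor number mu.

The Hessian of f at 0 is [[0, 0], [0, 0]] with rank 0, so corank 2. A Groebner basis of the Jacobian ideal J(f) in C{p,q} is {p*q^2 + p*q/8 - q^2/8, p*q/8 + q^3 - q^2/8, p^2 - 5*p*q/2 + 3*q^2/2}; counting standard monomials gives mu = 5. Corank 2; j^3 = -(p - q)^2*(2*p - 3*q) has shape L^2 M (L != M), so D-series; mu = 5 gives D_5.

Type D_5, Milnor number mu = 5.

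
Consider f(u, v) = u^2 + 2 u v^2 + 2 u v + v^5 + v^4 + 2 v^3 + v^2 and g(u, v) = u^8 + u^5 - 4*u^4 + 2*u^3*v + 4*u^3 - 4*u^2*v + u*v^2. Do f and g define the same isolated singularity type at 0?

No.

The Hessian of f at 0 is [[2, 2], [2, 2]] with rank 1, so corank 1. A Groebner basis of the Jacobian ideal J(f) in C{u,v} is {u^2 + 2*u*v - u - v, u + v^2 + v}; counting standard monomials gives mu = 4. Corank 1: A-series; mu = 4 gives A_4. The Hessian of g at 0 is [[0, 0], [0, 0]] with rank 0, so corank 2. A Groebner basis of the Jacobian ideal J(g) in C{u,v} is {u^2*v^2 - 2*u*v^2 + v^3, 255*u^2*v/8 - 32*u^2 + u*v^3 - 24*u*v^2 + 65*u*v/4 + 6*v^3 - v^2/8, 175*u^2*v - 192*u^2 - 112*u*v^2 + 98*u*v + v^4 + 24*v^3 - v^2, u^3 - 2*u^2 + u*v}; counting standard monomials gives mu = 9. Corank 2; j^3 = u*(2*u - v)^2 has shape L^2 M (L != M), so D-series; mu = 9 gives D_9. f is A_4 but g is D_9, hence not right-equivalent.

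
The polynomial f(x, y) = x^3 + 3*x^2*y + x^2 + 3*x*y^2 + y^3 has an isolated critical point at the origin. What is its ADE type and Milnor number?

Type A2, Milnor number mu = 2.

The Hessian of f at 0 has rank 1. Corank 1: A-series; mu = 2 gives A_2.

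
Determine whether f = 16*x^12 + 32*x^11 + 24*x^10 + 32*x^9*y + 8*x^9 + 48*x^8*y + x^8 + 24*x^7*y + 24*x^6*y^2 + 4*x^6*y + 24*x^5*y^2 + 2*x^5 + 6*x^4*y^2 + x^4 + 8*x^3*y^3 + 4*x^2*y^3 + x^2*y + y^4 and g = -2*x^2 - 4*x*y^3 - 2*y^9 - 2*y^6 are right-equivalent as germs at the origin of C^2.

No.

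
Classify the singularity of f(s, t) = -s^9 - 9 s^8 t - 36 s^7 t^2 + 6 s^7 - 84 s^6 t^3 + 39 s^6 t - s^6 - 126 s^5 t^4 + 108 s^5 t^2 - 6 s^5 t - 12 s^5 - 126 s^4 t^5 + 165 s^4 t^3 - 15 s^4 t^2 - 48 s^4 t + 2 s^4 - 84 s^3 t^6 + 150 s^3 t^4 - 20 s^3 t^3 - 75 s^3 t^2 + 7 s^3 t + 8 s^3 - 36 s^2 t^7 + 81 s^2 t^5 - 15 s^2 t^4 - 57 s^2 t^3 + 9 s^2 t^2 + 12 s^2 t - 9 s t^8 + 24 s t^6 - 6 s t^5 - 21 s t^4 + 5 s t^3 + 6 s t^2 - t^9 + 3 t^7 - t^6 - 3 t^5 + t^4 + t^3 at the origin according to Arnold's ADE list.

E_{7}

The Hessian of f at 0 has rank 0. Corank 2; j^3 = (2*s + t)^3 is a perfect cube, so E-series; the 4-jet and mu = 7 give E_7.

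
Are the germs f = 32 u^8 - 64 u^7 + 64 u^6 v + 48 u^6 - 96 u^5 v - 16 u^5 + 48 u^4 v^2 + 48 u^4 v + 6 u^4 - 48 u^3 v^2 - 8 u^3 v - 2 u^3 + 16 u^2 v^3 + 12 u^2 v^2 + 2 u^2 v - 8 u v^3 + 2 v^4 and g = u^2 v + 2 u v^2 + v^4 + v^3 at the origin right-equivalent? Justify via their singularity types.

The Hessian of f at 0 has rank 0. Corank 2; j^3 = -2*u^2*(u - v) has shape L^2 M (L != M), so D-series; mu = 5 gives D_5. The Hessian of g at 0 has rank 0. Corank 2; j^3 = v*(u + v)^2 has shape L^2 M (L != M), so D-series; mu = 5 gives D_5. Both have type D_5, hence right-equivalent.

Yes.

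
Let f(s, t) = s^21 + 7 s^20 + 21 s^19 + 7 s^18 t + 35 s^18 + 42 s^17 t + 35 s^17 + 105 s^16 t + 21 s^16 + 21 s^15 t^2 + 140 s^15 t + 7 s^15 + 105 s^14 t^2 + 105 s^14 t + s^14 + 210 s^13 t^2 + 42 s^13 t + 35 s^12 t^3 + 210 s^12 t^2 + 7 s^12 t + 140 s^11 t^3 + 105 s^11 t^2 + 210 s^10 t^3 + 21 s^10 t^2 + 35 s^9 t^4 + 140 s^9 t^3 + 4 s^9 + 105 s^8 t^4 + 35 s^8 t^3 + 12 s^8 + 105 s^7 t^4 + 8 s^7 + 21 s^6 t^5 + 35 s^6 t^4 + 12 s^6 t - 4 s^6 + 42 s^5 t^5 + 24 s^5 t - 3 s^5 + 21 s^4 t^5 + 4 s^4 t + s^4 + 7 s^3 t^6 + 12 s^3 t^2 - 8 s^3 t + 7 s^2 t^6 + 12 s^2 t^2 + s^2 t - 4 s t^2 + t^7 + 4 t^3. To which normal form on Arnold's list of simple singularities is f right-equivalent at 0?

The Hessian of f at 0 has rank 0. Corank 2; j^3 = t*(s - 2*t)^2 has shape L^2 M (L != M), so D-series; mu = 8 gives D_8.

D8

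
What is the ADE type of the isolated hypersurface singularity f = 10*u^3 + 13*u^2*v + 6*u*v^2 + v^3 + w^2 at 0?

The Hessian of f at 0 has rank 1. Corank 2; j^3 = (2*u + v)*(5*u^2 + 4*u*v + v^2) splits into three distinct lines over C (the quadratic factor has nonzero discriminant), so D_4.

D_4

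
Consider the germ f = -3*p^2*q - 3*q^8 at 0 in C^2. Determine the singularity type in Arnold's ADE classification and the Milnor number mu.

The Hessian of f at 0 has rank 0. Corank 2; j^3 = -3*p^2*q has shape L^2 M (L != M), so D-series; mu = 9 gives D_9.

Type D_{9}, Milnor number mu = 9.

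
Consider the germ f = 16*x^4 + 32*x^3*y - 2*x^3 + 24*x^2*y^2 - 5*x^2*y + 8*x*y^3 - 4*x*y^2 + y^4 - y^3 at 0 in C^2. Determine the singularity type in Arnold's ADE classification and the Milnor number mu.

The Hessian of f at 0 has rank 0. Corank 2; j^3 = -(x + y)^2*(2*x + y) has shape L^2 M (L != M), so D-series; mu = 5 gives D_5.

Type D_5, Milnor number mu = 5.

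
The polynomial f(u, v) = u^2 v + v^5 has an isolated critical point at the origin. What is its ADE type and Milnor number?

The Hessian of f at 0 is [[0, 0], [0, 0]] with rank 0, so corank 2. A Groebner basis of the Jacobian ideal J(f) in C{u,v} is {u^2/5 + v^4, u^3, u*v}; counting standard monomials gives mu = 6. Corank 2; j^3 = u^2*v has shape L^2 M (L != M), so D-series; mu = 6 gives D_6.

Type D_{6}, Milnor number mu = 6.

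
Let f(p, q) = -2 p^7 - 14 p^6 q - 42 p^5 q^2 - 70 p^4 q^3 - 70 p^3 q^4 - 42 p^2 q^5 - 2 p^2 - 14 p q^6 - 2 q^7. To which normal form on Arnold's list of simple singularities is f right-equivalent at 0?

The Hessian of f at 0 has rank 1. Corank 1: A-series; mu = 6 gives A_6.

A6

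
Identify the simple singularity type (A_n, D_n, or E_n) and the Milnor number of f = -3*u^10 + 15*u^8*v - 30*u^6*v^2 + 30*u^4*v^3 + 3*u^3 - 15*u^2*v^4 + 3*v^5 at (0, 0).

Type E8, Milnor number mu = 8.

The Hessian of f at 0 has rank 0. Corank 2; j^3 = 3*u^3 is a perfect cube, so E-series; the 5-jet and mu = 8 give E_8.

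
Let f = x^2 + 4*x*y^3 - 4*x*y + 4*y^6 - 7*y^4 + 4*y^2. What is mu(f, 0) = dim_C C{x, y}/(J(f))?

3

The Hessian of f at 0 has rank 1. Corank 1: A-series; mu = 3 gives A_3.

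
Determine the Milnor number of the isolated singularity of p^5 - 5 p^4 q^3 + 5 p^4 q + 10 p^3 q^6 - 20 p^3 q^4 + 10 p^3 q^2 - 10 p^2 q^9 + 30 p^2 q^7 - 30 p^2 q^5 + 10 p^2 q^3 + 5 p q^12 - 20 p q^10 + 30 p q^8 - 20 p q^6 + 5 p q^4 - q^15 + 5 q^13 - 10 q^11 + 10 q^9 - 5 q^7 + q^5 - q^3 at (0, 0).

The Hessian of f at 0 has rank 0. Corank 2; j^3 = -q^3 is a perfect cube, so E-series; the 5-jet and mu = 8 give E_8.

8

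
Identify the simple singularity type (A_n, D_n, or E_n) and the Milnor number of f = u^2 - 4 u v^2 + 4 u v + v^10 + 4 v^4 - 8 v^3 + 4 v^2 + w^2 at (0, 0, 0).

Type A9, Milnor number mu = 9.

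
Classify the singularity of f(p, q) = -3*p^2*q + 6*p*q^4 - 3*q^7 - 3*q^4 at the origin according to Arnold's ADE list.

D_5

The Hessian of f at 0 is [[0, 0], [0, 0]] with rank 0, so corank 2. A Groebner basis of the Jacobian ideal J(f) in C{p,q} is {p^3, p^2/4 + q^3, p*q}; counting standard monomials gives mu = 5. Corank 2; j^3 = -3*p^2*q has shape L^2 M (L != M), so D-series; mu = 5 gives D_5.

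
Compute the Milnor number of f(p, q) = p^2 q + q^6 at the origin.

7

The Hessian of f at 0 has rank 0. Corank 2; j^3 = p^2*q has shape L^2 M (L != M), so D-series; mu = 7 gives D_7.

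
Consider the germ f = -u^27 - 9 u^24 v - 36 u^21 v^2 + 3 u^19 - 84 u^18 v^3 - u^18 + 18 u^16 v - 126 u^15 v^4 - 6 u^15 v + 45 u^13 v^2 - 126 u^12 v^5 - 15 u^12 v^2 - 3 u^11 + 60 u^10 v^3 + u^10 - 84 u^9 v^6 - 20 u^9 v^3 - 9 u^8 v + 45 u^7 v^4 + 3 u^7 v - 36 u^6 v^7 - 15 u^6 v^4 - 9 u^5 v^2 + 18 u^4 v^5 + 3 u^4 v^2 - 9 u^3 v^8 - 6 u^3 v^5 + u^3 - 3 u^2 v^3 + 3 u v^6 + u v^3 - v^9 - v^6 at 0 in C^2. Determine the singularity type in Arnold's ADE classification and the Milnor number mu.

The Hessian of f at 0 has rank 0. Corank 2; j^3 = u^3 is a perfect cube, so E-series; the 4-jet and mu = 7 give E_7.

Type E7, Milnor number mu = 7.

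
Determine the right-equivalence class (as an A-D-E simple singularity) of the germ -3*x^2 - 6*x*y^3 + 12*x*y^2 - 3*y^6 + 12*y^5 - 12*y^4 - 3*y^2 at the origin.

A1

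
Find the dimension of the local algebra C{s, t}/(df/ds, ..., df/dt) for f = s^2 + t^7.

The Hessian of f at 0 has rank 1. Corank 1: A-series; mu = 6 gives A_6.

6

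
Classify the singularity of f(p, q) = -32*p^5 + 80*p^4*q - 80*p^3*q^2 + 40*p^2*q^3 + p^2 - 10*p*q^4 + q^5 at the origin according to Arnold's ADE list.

A_4

The Hessian of f at 0 is [[2, 0], [0, 0]] with rank 1, so corank 1. A Groebner basis of the Jacobian ideal J(f) in C{p,q} is {q^4, p}; counting standard monomials gives mu = 4. Corank 1: A-series; mu = 4 gives A_4.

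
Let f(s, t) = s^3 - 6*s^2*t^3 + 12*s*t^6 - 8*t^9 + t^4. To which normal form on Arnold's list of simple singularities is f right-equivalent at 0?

The Hessian of f at 0 is [[0, 0], [0, 0]] with rank 0, so corank 2. A Groebner basis of the Jacobian ideal J(f) in C{s,t} is {t^3, s^2}; counting standard monomials gives mu = 6. Corank 2; j^3 = s^3 is a perfect cube, so E-series; the 4-jet and mu = 6 give E_6.

E6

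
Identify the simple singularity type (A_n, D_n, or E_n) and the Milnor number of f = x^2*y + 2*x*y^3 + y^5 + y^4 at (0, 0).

Type D5, Milnor number mu = 5.

The Hessian of f at 0 has rank 0. Corank 2; j^3 = x^2*y has shape L^2 M (L != M), so D-series; mu = 5 gives D_5.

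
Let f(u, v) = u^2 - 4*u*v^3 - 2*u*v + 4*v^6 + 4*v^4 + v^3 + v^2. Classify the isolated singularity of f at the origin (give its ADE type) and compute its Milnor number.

The Hessian of f at 0 is [[2, -2], [-2, 2]] with rank 1, so corank 1. A Groebner basis of the Jacobian ideal J(f) in C{u,v} is {v^2, u - v}; counting standard monomials gives mu = 2. Corank 1: A-series; mu = 2 gives A_2.

Type A_{2}, Milnor number mu = 2.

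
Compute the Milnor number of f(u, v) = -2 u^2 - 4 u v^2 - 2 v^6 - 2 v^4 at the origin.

5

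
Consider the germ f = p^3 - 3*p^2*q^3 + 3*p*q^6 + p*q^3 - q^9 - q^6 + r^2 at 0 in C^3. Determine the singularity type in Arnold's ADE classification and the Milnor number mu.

Type E_{7}, Milnor number mu = 7.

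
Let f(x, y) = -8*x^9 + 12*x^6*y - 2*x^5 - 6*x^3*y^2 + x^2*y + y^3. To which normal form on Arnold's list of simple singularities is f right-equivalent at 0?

The Hessian of f at 0 has rank 0. Corank 2; j^3 = y*(x^2 + y^2) splits into three distinct lines over C (the quadratic factor has nonzero discriminant), so D_4.

D4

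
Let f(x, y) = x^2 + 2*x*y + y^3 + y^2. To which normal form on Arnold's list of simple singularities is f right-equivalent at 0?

The Hessian of f at 0 is [[2, 2], [2, 2]] with rank 1, so corank 1. A Groebner basis of the Jacobian ideal J(f) in C{x,y} is {y^2, x + y}; counting standard monomials gives mu = 2. Corank 1: A-series; mu = 2 gives A_2.

A_{2}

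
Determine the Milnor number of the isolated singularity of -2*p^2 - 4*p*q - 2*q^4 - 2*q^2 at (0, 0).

The Hessian of f at 0 has rank 1. Corank 1: A-series; mu = 3 gives A_3.

3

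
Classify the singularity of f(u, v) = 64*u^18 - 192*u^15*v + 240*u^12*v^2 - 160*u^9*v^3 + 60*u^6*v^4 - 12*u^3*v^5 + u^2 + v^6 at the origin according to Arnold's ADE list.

A_{5}

The Hessian of f at 0 is [[2, 0], [0, 0]] with rank 1, so corank 1. A Groebner basis of the Jacobian ideal J(f) in C{u,v} is {v^5, u}; counting standard monomials gives mu = 5. Corank 1: A-series; mu = 5 gives A_5.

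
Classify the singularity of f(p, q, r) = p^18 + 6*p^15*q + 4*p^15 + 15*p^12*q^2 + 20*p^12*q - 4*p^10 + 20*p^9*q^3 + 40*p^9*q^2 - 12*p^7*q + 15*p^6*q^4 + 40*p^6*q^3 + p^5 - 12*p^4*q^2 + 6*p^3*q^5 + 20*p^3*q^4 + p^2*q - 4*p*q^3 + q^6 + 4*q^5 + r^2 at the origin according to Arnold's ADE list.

D7

The Hessian of f at 0 has rank 1. Corank 2; j^3 = p^2*q has shape L^2 M (L != M), so D-series; mu = 7 gives D_7.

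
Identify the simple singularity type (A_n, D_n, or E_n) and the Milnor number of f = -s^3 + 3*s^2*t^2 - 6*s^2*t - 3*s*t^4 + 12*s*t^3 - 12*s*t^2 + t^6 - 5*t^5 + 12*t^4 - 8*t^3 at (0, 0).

Type E8, Milnor number mu = 8.

The Hessian of f at 0 is [[0, 0], [0, 0]] with rank 0, so corank 2. A Groebner basis of the Jacobian ideal J(f) in C{s,t} is {t^4, s^3 + 6*s^2*t + 6*s^2 + 24*s*t - 16*t^3 + 24*t^2, -s^2/2 + s*t^2 - 2*s*t + 2*t^3 - 2*t^2}; counting standard monomials gives mu = 8. Corank 2; j^3 = -(s + 2*t)^3 is a perfect cube, so E-series; the 5-jet and mu = 8 give E_8.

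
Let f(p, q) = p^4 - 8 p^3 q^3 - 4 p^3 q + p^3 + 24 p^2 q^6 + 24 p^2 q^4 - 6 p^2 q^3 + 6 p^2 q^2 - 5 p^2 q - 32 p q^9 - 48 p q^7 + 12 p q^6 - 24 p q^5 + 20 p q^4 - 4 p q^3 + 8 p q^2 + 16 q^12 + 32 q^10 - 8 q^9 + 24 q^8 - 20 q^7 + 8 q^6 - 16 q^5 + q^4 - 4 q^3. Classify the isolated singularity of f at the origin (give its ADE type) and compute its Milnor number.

Type D_5, Milnor number mu = 5.

The Hessian of f at 0 is [[0, 0], [0, 0]] with rank 0, so corank 2. A Groebner basis of the Jacobian ideal J(f) in C{p,q} is {p*q^2 - p*q/2 + q^2, -p*q/4 + q^3 + q^2/2, p^2 - 3*p*q + 2*q^2}; counting standard monomials gives mu = 5. Corank 2; j^3 = (p - 2*q)^2*(p - q) has shape L^2 M (L != M), so D-series; mu = 5 gives D_5.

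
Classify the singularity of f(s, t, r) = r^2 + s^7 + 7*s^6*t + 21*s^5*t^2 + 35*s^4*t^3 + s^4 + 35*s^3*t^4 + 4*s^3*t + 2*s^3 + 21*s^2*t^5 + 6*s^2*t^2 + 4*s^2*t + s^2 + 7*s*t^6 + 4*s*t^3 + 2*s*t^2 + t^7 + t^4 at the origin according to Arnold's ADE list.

A_6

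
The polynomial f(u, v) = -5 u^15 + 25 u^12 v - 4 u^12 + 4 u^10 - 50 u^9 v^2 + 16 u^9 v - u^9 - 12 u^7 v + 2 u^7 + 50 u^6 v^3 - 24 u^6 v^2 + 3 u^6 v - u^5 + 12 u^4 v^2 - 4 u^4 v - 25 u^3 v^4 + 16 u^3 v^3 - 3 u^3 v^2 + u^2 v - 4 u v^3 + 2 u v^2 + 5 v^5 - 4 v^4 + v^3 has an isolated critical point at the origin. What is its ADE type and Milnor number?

The Hessian of f at 0 has rank 0. Corank 2; j^3 = v*(u + v)^2 has shape L^2 M (L != M), so D-series; mu = 6 gives D_6.

Type D6, Milnor number mu = 6.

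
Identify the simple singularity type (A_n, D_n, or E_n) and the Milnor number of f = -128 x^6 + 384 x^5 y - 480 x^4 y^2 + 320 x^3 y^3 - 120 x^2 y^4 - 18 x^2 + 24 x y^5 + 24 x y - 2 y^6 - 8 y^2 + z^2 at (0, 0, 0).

The Hessian of f at 0 is [[-36, 24, 0], [24, -16, 0], [0, 0, 2]] with rank 2, so corank 1. A Groebner basis of the Jacobian ideal J(f) in C{x,y,z} is {y^5, x - 2*y/3, z}; counting standard monomials gives mu = 5. Corank 1: A-series; mu = 5 gives A_5.

Type A_{5}, Milnor number mu = 5.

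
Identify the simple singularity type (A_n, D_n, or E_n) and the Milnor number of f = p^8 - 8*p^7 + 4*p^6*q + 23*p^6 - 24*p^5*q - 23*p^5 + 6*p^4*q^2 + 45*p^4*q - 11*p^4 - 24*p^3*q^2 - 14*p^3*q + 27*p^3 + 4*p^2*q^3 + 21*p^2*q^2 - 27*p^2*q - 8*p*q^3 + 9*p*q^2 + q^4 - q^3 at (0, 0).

Type E_{6}, Milnor number mu = 6.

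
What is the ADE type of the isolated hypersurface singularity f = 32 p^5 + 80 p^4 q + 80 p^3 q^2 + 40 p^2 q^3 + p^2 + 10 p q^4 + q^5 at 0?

A_4

The Hessian of f at 0 has rank 1. Corank 1: A-series; mu = 4 gives A_4.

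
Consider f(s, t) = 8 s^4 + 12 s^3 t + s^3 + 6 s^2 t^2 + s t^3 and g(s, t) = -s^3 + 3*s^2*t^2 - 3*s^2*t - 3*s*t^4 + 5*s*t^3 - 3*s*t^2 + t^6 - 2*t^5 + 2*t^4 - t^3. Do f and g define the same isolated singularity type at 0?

The Hessian of f at 0 is [[0, 0], [0, 0]] with rank 0, so corank 2. A Groebner basis of the Jacobian ideal J(f) in C{s,t} is {3*s^2/4 + t^4 + t^3/4, s^3, s^2*t - s^2/4 - t^3/12, s^2 + s*t^2 + t^3/3}; counting standard monomials gives mu = 7. Corank 2; j^3 = s^3 is a perfect cube, so E-series; the 4-jet and mu = 7 give E_7. The Hessian of g at 0 is [[0, 0], [0, 0]] with rank 0, so corank 2. A Groebner basis of the Jacobian ideal J(g) in C{s,t} is {-s^2 - 2*s*t + t^4 - t^3/3 - t^2, s^3 - 4*s^2 - 8*s*t - t^3/3 - 4*t^2, s^2*t + 7*s^2/3 + 14*s*t/3 - 2*t^3/9 + 7*t^2/3, -s^2 + s*t^2 - 2*s*t + 2*t^3/3 - t^2}; counting standard monomials gives mu = 7. Corank 2; j^3 = -(s + t)^3 is a perfect cube, so E-series; the 4-jet and mu = 7 give E_7. Both have type E_7, hence right-equivalent.

Yes.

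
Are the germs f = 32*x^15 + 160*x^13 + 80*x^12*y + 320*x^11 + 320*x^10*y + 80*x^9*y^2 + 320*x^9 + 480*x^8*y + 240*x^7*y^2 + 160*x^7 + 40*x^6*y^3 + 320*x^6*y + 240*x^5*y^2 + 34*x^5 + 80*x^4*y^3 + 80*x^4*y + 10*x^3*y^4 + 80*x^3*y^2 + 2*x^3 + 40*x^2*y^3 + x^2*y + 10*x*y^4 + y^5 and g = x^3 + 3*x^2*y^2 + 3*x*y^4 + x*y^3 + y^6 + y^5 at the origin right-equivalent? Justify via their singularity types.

The Hessian of f at 0 has rank 0. Corank 2; j^3 = x^2*(2*x + y) has shape L^2 M (L != M), so D-series; mu = 6 gives D_6. The Hessian of g at 0 has rank 0. Corank 2; j^3 = x^3 is a perfect cube, so E-series; the 4-jet and mu = 7 give E_7. f is D_6 but g is E_7, hence not right-equivalent.

No.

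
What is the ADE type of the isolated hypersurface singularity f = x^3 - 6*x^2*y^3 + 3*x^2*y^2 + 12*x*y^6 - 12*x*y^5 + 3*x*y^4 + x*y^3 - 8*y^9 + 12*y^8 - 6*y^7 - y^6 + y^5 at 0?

The Hessian of f at 0 is [[0, 0], [0, 0]] with rank 0, so corank 2. A Groebner basis of the Jacobian ideal J(f) in C{x,y} is {-x^2 + y^4 - y^3/3, x^3, x^2*y + x^2/3 + y^3/9, x^2 + x*y^2 + y^3/3}; counting standard monomials gives mu = 7. Corank 2; j^3 = x^3 is a perfect cube, so E-series; the 4-jet and mu = 7 give E_7.

E7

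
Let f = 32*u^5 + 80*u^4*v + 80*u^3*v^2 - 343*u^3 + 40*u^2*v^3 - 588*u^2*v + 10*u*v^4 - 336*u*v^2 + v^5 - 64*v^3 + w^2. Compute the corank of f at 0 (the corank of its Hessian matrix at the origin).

2

Hessian at 0 has rank 1.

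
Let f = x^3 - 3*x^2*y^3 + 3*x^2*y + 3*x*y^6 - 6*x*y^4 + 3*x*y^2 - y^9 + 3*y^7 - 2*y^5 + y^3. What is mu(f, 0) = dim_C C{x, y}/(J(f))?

8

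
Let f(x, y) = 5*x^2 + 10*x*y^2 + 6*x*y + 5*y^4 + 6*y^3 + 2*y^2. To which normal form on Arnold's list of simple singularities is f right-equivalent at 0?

A_{1}

The Hessian of f at 0 has rank 2. Corank 0: nondegenerate Morse point, so A_1.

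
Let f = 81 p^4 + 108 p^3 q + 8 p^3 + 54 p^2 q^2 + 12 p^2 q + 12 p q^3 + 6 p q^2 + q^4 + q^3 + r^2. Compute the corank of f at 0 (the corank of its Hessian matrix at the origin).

2

Hessian at 0 has rank 1.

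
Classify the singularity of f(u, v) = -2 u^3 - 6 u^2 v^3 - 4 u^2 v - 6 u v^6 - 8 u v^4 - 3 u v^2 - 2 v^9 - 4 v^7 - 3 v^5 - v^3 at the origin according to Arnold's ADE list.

D4

The Hessian of f at 0 is [[0, 0], [0, 0]] with rank 0, so corank 2. A Groebner basis of the Jacobian ideal J(f) in C{u,v} is {v^3, u^2 - 3*v^2/2, u*v + 3*v^2/2}; counting standard monomials gives mu = 4. Corank 2; j^3 = -(u + v)*(2*u^2 + 2*u*v + v^2) splits into three distinct lines over C (the quadratic factor has nonzero discriminant), so D_4.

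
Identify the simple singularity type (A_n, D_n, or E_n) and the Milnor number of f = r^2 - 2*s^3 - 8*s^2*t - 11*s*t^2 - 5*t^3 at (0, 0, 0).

Type D4, Milnor number mu = 4.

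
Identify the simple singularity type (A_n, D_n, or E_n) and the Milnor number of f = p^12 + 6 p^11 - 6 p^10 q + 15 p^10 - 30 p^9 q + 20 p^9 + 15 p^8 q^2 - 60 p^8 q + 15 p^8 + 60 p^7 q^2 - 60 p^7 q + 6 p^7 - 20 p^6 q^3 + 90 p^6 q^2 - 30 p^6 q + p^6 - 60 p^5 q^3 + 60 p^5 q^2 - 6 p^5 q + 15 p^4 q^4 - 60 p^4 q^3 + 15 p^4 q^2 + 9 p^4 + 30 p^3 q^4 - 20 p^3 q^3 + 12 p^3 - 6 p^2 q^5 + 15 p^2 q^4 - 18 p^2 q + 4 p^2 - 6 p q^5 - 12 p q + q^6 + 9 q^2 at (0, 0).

Type A_{5}, Milnor number mu = 5.

The Hessian of f at 0 is [[8, -12], [-12, 18]] with rank 1, so corank 1. A Groebner basis of the Jacobian ideal J(f) in C{p,q} is {p*q^2 + 4*p*q/3 + 16*p/81 - 4*q^2/3 - 8*q/27, 40*p*q/27 + 64*p/243 + q^3 - 4*q^2/3 - 32*q/81, p^2 + 2*p/3 - q}; counting standard monomials gives mu = 5. Corank 1: A-series; mu = 5 gives A_5.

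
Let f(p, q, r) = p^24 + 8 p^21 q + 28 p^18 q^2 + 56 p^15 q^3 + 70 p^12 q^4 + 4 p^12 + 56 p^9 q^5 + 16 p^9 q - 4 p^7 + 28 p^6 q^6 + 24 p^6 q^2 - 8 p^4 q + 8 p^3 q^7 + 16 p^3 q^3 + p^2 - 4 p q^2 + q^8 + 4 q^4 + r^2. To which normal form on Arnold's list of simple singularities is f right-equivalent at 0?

The Hessian of f at 0 is [[2, 0, 0], [0, 0, 0], [0, 0, 2]] with rank 2, so corank 1. A Groebner basis of the Jacobian ideal J(f) in C{p,q,r} is {p^4, p^3*q, -p/2 + q^2, r}; counting standard monomials gives mu = 7. Corank 1: A-series; mu = 7 gives A_7.

A7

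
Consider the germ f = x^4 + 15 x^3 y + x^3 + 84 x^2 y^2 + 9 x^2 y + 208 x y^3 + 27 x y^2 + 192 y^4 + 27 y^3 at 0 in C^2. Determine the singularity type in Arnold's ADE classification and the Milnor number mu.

The Hessian of f at 0 has rank 0. Corank 2; j^3 = (x + 3*y)^3 is a perfect cube, so E-series; the 4-jet and mu = 7 give E_7.

Type E_7, Milnor number mu = 7.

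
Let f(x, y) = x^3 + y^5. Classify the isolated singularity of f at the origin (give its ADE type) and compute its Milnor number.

The Hessian of f at 0 has rank 0. Corank 2; j^3 = x^3 is a perfect cube, so E-series; the 5-jet and mu = 8 give E_8.

Type E_{8}, Milnor number mu = 8.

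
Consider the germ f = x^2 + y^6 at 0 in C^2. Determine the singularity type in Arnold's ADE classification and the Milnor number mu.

Type A_{5}, Milnor number mu = 5.

The Hessian of f at 0 has rank 1. Corank 1: A-series; mu = 5 gives A_5.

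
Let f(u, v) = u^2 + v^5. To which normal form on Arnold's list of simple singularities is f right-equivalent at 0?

A4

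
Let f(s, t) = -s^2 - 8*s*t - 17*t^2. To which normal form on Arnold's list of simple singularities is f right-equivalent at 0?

The Hessian of f at 0 is [[-2, -8], [-8, -34]] with rank 2, so corank 0. A Groebner basis of the Jacobian ideal J(f) in C{s,t} is {s, t}; counting standard monomials gives mu = 1. Corank 0: nondegenerate Morse point, so A_1.

A1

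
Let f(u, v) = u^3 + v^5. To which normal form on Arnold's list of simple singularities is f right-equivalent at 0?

The Hessian of f at 0 is [[0, 0], [0, 0]] with rank 0, so corank 2. A Groebner basis of the Jacobian ideal J(f) in C{u,v} is {v^4, u^2}; counting standard monomials gives mu = 8. Corank 2; j^3 = u^3 is a perfect cube, so E-series; the 5-jet and mu = 8 give E_8.

E_{8}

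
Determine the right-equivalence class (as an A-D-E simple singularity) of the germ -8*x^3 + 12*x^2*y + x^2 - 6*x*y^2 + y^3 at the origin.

A_{2}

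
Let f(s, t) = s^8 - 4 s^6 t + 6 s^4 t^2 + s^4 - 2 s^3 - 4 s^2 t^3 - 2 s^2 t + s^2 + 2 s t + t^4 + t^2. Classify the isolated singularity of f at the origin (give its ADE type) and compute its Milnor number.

Type A_{3}, Milnor number mu = 3.

The Hessian of f at 0 has rank 1. Corank 1: A-series; mu = 3 gives A_3.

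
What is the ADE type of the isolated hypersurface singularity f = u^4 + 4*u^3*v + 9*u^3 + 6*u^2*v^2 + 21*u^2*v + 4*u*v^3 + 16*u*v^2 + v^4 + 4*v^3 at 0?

D5

The Hessian of f at 0 has rank 0. Corank 2; j^3 = (u + v)*(3*u + 2*v)^2 has shape L^2 M (L != M), so D-series; mu = 5 gives D_5.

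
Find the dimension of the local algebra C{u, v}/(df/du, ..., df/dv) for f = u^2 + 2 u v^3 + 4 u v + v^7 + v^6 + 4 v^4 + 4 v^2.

The Hessian of f at 0 has rank 1. Corank 1: A-series; mu = 6 gives A_6.

6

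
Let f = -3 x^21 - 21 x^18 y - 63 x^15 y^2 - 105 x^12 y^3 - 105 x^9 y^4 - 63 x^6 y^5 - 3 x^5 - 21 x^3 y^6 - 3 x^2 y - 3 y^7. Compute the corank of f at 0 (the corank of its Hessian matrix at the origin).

Hessian at 0 has rank 0.

2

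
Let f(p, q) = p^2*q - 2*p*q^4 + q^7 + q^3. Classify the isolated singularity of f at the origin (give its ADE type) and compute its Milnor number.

The Hessian of f at 0 has rank 0. Corank 2; j^3 = q*(p^2 + q^2) splits into three distinct lines over C (the quadratic factor has nonzero discriminant), so D_4.

Type D_4, Milnor number mu = 4.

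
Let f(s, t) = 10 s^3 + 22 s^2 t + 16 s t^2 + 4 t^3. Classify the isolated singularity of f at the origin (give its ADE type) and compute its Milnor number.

The Hessian of f at 0 is [[0, 0], [0, 0]] with rank 0, so corank 2. A Groebner basis of the Jacobian ideal J(f) in C{s,t} is {t^3, s^2 + 2*t^2, s*t - t^2}; counting standard monomials gives mu = 4. Corank 2; j^3 = 2*(s + t)*(5*s^2 + 6*s*t + 2*t^2) splits into three distinct lines over C (the quadratic factor has nonzero discriminant), so D_4.

Type D_{4}, Milnor number mu = 4.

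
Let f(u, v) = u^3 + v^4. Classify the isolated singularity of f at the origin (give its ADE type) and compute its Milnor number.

The Hessian of f at 0 has rank 0. Corank 2; j^3 = u^3 is a perfect cube, so E-series; the 4-jet and mu = 6 give E_6.

Type E_{6}, Milnor number mu = 6.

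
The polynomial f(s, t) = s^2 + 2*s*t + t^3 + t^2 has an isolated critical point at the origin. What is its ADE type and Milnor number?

Type A2, Milnor number mu = 2.

The Hessian of f at 0 has rank 1. Corank 1: A-series; mu = 2 gives A_2.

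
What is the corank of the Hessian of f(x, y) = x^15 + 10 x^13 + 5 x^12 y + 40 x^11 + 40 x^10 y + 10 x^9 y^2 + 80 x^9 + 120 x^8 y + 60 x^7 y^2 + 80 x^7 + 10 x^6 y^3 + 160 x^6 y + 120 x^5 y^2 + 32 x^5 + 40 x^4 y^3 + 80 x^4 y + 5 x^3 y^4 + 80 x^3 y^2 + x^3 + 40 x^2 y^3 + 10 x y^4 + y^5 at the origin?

The Hessian at 0 is [[0, 0], [0, 0]] of rank 0; hence corank 2.

2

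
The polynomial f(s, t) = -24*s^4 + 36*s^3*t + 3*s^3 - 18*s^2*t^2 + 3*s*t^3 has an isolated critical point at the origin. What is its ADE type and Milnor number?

The Hessian of f at 0 is [[0, 0], [0, 0]] with rank 0, so corank 2. A Groebner basis of the Jacobian ideal J(f) in C{s,t} is {3*s^2/4 + t^4 + t^3/4, s^3, s^2*t - s^2/4 - t^3/12, -s^2 + s*t^2 - t^3/3}; counting standard monomials gives mu = 7. Corank 2; j^3 = 3*s^3 is a perfect cube, so E-series; the 4-jet and mu = 7 give E_7.

Type E_{7}, Milnor number mu = 7.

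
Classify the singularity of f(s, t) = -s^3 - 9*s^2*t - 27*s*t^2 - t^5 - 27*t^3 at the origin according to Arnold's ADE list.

The Hessian of f at 0 has rank 0. Corank 2; j^3 = -(s + 3*t)^3 is a perfect cube, so E-series; the 5-jet and mu = 8 give E_8.

E_{8}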